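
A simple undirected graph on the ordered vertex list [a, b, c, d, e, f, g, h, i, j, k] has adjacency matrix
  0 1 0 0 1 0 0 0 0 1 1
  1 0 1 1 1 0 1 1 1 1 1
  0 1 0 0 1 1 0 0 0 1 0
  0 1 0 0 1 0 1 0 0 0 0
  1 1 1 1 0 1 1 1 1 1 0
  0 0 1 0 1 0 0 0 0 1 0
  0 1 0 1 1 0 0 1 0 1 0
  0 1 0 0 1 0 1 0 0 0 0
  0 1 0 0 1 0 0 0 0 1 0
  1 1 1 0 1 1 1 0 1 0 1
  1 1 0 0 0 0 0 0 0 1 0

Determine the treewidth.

A width-3 tree decomposition is:
Bags: B1 = {a, b, j, k}  B2 = {a, b, e, j}  B3 = {b, e, i, j}  B4 = {b, e, g, j}  B5 = {b, c, e, j}  B6 = {b, d, e, g}  B7 = {b, e, g, h}  B8 = {c, e, f, j}
Tree: B1–B2, B2–B3, B3–B4, B4–B5, B4–B6, B4–B7, B5–B8
Every bag has size at most 4, so the width is 4 − 1 = 3 and tw(G) ≤ 3. For the lower bound, the 4 vertices {c, e, f, j} are pairwise adjacent, and any tree decomposition puts a clique entirely inside one bag — forcing width ≥ 3. Therefore the treewidth is 3.

3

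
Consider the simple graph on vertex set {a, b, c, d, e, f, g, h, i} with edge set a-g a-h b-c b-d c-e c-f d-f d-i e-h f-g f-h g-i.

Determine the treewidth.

A width-3 tree decomposition is:
Bags: B1 = {b, c, d, e}  B2 = {c, d, e, f}  B3 = {d, e, f, h}  B4 = {d, f, h, i}  B5 = {f, g, h, i}  B6 = {a, g, h, i}
Tree: B1–B2, B2–B3, B3–B4, B4–B5, B5–B6
Each bag holds 4 vertices, so the decomposition has width 3, which upper-bounds the treewidth. For the lower bound: the 4 vertex sets {b,c,e}, {d}, {f}, {a,g,h,i} are disjoint, each induces a connected subgraph, and every pair is joined by at least one edge of G. Contracting each set to a single vertex therefore yields K_{4} as a minor, and since treewidth is minor-monotone, tw(G) ≥ tw(K_{4}) = 3. The upper and lower bounds meet at 3, so that is the treewidth.

3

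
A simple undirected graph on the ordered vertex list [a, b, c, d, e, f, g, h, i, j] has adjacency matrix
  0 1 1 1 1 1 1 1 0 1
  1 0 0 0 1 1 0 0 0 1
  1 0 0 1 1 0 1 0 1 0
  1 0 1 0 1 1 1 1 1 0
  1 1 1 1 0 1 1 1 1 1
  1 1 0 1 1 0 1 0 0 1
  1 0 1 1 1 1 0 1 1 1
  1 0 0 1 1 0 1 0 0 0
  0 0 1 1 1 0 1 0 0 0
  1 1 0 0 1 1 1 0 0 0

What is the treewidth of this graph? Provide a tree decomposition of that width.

Treewidth 4.
One such decomposition:
Bags: B1 = {a, b, e, f, j}  B2 = {a, e, f, g, j}  B3 = {a, d, e, f, g}  B4 = {a, d, e, g, h}  B5 = {a, c, d, e, g}  B6 = {c, d, e, g, i}
Tree: B1–B2, B2–B3, B3–B4, B3–B5, B5–B6

Every bag has size at most 5, so the width is 5 − 1 = 4 and tw(G) ≤ 4. Conversely, {a, d, e, g, h} is a clique of size 5, and the vertices of any clique must share a bag in every tree decomposition; so some bag has ≥ 5 vertices and tw(G) ≥ 4. The upper and lower bounds meet at 4, so that is the treewidth.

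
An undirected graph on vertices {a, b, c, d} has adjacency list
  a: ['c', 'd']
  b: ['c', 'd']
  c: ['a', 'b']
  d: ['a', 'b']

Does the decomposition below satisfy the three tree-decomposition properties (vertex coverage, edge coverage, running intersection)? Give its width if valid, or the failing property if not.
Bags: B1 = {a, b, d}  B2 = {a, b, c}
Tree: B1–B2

Yes; width 2.

Vertex coverage: the bags together contain {a, b, c, d}, the full vertex set. Edge coverage: each edge of G has both endpoints in at least one bag. Running intersection: for every vertex, the bags containing it form a connected subtree. All three properties hold, so this is a valid tree decomposition of width max|bag| − 1 = 2, and hence tw(G) ≤ 2.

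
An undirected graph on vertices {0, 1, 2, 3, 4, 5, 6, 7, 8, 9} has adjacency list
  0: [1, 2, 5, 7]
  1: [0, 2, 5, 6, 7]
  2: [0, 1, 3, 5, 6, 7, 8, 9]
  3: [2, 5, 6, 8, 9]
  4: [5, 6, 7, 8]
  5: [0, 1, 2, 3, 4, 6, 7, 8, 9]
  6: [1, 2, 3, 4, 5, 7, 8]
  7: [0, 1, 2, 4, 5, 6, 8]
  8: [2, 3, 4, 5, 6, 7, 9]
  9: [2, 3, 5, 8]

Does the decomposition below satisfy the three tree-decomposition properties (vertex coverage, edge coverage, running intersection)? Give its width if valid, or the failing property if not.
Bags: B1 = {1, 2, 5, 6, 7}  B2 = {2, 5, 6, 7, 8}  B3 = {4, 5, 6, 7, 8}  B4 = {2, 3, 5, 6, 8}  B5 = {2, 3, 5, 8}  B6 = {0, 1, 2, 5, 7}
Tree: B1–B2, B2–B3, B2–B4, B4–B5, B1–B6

No — vertex 9 appears in no bag.

A tree decomposition must satisfy three properties: every vertex lies in some bag; for every edge, both endpoints lie together in some bag; and for every vertex, the bags containing it form a connected subtree. Here vertex 9 appears in no bag, so the decomposition is invalid.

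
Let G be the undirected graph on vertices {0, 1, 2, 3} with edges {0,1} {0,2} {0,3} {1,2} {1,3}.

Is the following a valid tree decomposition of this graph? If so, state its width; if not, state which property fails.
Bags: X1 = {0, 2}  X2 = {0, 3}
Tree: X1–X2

No — vertex 1 appears in no bag.

A tree decomposition must satisfy three properties: every vertex lies in some bag; for every edge, both endpoints lie together in some bag; and for every vertex, the bags containing it form a connected subtree. Here vertex 1 appears in no bag, so the decomposition is invalid.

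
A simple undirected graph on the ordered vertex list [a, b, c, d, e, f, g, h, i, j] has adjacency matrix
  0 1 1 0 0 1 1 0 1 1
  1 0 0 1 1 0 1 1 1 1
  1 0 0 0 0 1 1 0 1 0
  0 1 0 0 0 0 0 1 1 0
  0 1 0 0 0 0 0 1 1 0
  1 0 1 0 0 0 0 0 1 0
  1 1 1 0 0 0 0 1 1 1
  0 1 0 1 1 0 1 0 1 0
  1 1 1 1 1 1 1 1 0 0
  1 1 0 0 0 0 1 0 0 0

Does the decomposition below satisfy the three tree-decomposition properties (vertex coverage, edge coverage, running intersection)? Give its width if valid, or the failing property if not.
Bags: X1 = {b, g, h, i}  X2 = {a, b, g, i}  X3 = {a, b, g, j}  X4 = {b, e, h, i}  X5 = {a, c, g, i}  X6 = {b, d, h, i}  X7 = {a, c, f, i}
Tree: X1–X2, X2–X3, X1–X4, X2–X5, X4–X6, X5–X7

Yes; width 3.

Checking the three conditions: (i) the bags cover all of {a, b, c, d, e, f, g, h, i, j}; (ii) for each edge, some bag contains both endpoints; (iii) the bags containing any fixed vertex form a subtree. All hold, so the decomposition is valid with width 4 − 1 = 3.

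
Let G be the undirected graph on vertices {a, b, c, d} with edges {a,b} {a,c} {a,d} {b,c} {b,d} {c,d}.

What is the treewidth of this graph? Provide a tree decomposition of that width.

With just one bag of size 4, the width is 4 − 1 = 3, so tw(G) ≤ 3. For the lower bound, the 4 vertices {a, b, c, d} are pairwise adjacent, and any tree decomposition puts a clique entirely inside one bag — forcing width ≥ 3. Therefore the treewidth is 3.

Treewidth 3.
One optimal decomposition is:
Bags: B1 = {a, b, c, d}
Tree: (single bag)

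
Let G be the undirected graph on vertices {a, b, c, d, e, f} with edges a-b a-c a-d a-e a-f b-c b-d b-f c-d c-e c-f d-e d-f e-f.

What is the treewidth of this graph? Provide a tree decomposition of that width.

Every bag has size at most 5, so the width is 5 − 1 = 4 and tw(G) ≤ 4. Conversely, {a, c, d, e, f} is a clique of size 5, and the vertices of any clique must share a bag in every tree decomposition; so some bag has ≥ 5 vertices and tw(G) ≥ 4. Combining the bounds, tw(G) = 4.

Treewidth 4.
One such decomposition:
Bags: B1 = {a, c, d, e, f}  B2 = {a, b, c, d, f}
Tree: B1–B2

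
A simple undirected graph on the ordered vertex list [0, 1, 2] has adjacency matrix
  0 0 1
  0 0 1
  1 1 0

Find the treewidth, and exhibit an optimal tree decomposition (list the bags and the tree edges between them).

Treewidth 1.
One such decomposition:
Bags: B1 = {0, 2}  B2 = {1, 2}
Tree: B1–B2

Every bag has size at most 2, so the width is 2 − 1 = 1 and tw(G) ≤ 1. Since G has at least one edge (e.g. 2–0), it is not an edgeless graph, so tw(G) ≥ 1. Therefore the treewidth is 1.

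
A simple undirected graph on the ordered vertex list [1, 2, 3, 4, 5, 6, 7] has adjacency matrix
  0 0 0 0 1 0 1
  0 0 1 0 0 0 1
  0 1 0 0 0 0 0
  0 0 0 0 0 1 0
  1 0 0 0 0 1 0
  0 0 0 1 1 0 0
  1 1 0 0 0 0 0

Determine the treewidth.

1

A width-1 tree decomposition is:
Bags: B1 = {2, 3}  B2 = {2, 7}  B3 = {1, 7}  B4 = {1, 5}  B5 = {5, 6}  B6 = {4, 6}
Tree: B1–B2, B2–B3, B3–B4, B4–B5, B5–B6
Every bag has size at most 2, so the width is 2 − 1 = 1 and tw(G) ≤ 1. Since G has at least one edge (e.g. 3–2), it is not an edgeless graph, so tw(G) ≥ 1. Combining the bounds, tw(G) = 1.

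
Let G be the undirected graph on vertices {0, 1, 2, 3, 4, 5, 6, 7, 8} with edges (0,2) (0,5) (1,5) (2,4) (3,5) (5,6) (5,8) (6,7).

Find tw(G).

1

A width-1 tree decomposition is:
Bags: B1 = {0, 5}  B2 = {0, 2}  B3 = {5, 6}  B4 = {2, 4}  B5 = {6, 7}  B6 = {3, 5}  B7 = {1, 5}  B8 = {5, 8}
Tree: B1–B2, B1–B3, B2–B4, B3–B5, B3–B6, B1–B7, B7–B8
Every bag has size at most 2, so the width is 2 − 1 = 1 and tw(G) ≤ 1. Since G has at least one edge (e.g. 5–0), it is not an edgeless graph, so tw(G) ≥ 1. The upper and lower bounds meet at 1, so that is the treewidth.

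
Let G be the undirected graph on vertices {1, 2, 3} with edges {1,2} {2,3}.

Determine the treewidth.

1

A width-1 tree decomposition is:
Bags: B1 = {1, 2}  B2 = {2, 3}
Tree: B1–B2
Each bag holds 2 vertices, so the decomposition has width 1, which upper-bounds the treewidth. Any graph with an edge has treewidth ≥ 1, and G has the edge 2–1. Hence tw(G) = 1 exactly.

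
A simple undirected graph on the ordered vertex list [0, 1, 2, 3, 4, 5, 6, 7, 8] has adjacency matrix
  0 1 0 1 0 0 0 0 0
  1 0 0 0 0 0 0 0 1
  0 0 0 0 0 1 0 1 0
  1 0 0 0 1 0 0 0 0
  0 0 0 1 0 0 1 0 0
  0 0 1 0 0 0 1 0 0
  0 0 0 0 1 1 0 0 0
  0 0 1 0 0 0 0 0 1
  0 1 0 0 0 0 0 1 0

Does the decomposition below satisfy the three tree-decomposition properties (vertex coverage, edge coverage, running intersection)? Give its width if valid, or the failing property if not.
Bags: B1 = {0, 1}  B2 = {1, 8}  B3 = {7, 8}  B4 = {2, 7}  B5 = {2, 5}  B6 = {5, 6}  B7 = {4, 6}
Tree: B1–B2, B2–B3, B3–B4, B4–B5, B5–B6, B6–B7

No — vertex 3 appears in no bag.

A tree decomposition must satisfy three properties: every vertex lies in some bag; for every edge, both endpoints lie together in some bag; and for every vertex, the bags containing it form a connected subtree. Here vertex 3 appears in no bag, so the decomposition is invalid.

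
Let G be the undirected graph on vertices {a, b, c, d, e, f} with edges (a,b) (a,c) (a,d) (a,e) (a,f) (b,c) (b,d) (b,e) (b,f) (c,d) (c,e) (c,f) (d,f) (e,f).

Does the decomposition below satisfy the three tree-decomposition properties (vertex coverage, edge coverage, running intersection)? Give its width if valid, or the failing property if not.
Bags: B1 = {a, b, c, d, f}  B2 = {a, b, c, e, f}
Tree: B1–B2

Every vertex of G appears in some bag (union = {a, b, c, d, e, f}); every edge is covered by a bag; and for each vertex v the set of bags containing v is connected in the bag tree. The decomposition is therefore valid. The largest bag has 5 vertices, so the width is 4.

Yes; width 4.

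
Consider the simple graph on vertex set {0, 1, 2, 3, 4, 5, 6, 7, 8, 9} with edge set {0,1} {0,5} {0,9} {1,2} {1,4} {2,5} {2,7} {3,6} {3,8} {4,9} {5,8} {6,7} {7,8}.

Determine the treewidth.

2

A width-2 tree decomposition is:
Bags: B1 = {3, 6, 8}  B2 = {6, 7, 8}  B3 = {5, 7, 8}  B4 = {2, 5, 7}  B5 = {0, 2, 5}  B6 = {0, 1, 2}  B7 = {0, 1, 9}  B8 = {1, 4, 9}
Tree: B1–B2, B2–B3, B3–B4, B4–B5, B5–B6, B6–B7, B7–B8
Each bag holds 3 vertices, so the decomposition has width 2, which upper-bounds the treewidth. Since 3–6–7–8–3 is a cycle in G, G is not acyclic. Forests are exactly the graphs of treewidth ≤ 1, so tw(G) ≥ 2. The upper and lower bounds meet at 2, so that is the treewidth.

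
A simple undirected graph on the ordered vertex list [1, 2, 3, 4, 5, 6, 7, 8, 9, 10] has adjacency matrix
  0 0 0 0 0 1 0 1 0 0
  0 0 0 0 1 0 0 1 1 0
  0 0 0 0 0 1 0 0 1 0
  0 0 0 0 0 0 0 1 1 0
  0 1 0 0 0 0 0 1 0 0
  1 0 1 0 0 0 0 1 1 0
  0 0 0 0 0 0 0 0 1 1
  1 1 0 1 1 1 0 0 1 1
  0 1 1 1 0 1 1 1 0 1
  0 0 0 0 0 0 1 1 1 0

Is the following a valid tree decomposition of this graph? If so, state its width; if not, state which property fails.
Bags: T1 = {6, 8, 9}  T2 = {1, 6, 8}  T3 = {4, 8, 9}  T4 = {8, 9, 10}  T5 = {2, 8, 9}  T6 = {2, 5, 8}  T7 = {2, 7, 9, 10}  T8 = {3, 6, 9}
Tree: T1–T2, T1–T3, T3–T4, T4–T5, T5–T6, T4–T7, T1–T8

A tree decomposition must satisfy three properties: every vertex lies in some bag; for every edge, both endpoints lie together in some bag; and for every vertex, the bags containing it form a connected subtree. Here bags containing vertex 2 are not connected in the tree, so the decomposition is invalid.

No — bags containing vertex 2 are not connected in the tree.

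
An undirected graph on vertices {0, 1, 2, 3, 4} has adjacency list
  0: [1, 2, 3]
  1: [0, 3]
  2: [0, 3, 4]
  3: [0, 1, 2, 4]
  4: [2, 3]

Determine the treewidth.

A width-2 tree decomposition is:
Bags: B1 = {2, 3, 4}  B2 = {0, 2, 3}  B3 = {0, 1, 3}
Tree: B1–B2, B2–B3
The largest bag has 3 vertices, giving width 2; this decomposition certifies tw(G) ≤ 2. On the other hand G contains the 3-clique {0, 1, 3}. A clique must lie in a single bag of any decomposition, so no decomposition can have width below 2. Hence tw(G) = 2 exactly.

2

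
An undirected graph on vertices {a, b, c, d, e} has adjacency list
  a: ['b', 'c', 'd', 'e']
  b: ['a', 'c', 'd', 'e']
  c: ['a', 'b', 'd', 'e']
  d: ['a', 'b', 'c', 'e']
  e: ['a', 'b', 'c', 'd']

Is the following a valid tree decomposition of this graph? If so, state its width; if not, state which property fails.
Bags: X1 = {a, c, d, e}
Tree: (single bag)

No — vertex b appears in no bag.

A tree decomposition must satisfy three properties: every vertex lies in some bag; for every edge, both endpoints lie together in some bag; and for every vertex, the bags containing it form a connected subtree. Here vertex b appears in no bag, so the decomposition is invalid.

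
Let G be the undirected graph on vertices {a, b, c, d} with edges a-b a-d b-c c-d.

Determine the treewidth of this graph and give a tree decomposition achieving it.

Every bag has size at most 3, so the width is 3 − 1 = 2 and tw(G) ≤ 2. For the lower bound, G contains the cycle b–a–d–c–b, so G is not a forest; only forests have treewidth ≤ 1, hence tw(G) ≥ 2. The upper and lower bounds meet at 2, so that is the treewidth.

Treewidth 2.
One such decomposition:
Bags: B1 = {a, b, d}  B2 = {b, c, d}
Tree: B1–B2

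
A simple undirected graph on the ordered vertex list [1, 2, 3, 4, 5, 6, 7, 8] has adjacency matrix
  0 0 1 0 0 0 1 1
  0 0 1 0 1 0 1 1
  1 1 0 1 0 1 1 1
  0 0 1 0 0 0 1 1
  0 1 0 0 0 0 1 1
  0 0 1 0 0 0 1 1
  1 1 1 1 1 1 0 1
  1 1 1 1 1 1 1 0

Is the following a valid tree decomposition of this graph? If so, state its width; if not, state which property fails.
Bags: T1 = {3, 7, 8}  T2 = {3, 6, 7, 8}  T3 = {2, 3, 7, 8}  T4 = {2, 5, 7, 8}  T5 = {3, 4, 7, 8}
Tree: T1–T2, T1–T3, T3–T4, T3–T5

A tree decomposition must satisfy three properties: every vertex lies in some bag; for every edge, both endpoints lie together in some bag; and for every vertex, the bags containing it form a connected subtree. Here vertex 1 appears in no bag, so the decomposition is invalid.

No — vertex 1 appears in no bag.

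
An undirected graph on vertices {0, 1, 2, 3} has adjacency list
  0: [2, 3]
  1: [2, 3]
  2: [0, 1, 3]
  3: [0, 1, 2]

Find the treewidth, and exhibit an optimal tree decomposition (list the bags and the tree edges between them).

Treewidth 2.
One optimal decomposition is:
Bags: B1 = {1, 2, 3}  B2 = {0, 2, 3}
Tree: B1–B2

Each bag holds 3 vertices, so the decomposition has width 2, which upper-bounds the treewidth. On the other hand G contains the 3-clique {0, 2, 3}. A clique must lie in a single bag of any decomposition, so no decomposition can have width below 2. Combining the bounds, tw(G) = 2.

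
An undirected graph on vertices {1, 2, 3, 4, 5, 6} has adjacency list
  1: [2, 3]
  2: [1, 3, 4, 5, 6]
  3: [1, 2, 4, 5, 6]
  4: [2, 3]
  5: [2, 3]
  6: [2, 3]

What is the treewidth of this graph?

A width-2 tree decomposition is:
Bags: B1 = {2, 3, 4}  B2 = {2, 3, 6}  B3 = {2, 3, 5}  B4 = {1, 2, 3}
Tree: B1–B2, B1–B3, B1–B4
Every bag has size at most 3, so the width is 3 − 1 = 2 and tw(G) ≤ 2. For the lower bound, the 3 vertices {1, 2, 3} are pairwise adjacent, and any tree decomposition puts a clique entirely inside one bag — forcing width ≥ 2. Hence tw(G) = 2 exactly.

2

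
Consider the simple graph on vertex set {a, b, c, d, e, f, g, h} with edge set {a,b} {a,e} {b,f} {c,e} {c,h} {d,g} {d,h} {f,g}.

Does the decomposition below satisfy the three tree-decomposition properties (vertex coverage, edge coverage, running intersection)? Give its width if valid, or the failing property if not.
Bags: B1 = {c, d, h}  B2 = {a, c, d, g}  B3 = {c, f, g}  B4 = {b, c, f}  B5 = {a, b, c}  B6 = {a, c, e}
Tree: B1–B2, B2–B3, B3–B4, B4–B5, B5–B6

A tree decomposition must satisfy three properties: every vertex lies in some bag; for every edge, both endpoints lie together in some bag; and for every vertex, the bags containing it form a connected subtree. Here bags containing vertex a are not connected in the tree, so the decomposition is invalid.

No — bags containing vertex a are not connected in the tree.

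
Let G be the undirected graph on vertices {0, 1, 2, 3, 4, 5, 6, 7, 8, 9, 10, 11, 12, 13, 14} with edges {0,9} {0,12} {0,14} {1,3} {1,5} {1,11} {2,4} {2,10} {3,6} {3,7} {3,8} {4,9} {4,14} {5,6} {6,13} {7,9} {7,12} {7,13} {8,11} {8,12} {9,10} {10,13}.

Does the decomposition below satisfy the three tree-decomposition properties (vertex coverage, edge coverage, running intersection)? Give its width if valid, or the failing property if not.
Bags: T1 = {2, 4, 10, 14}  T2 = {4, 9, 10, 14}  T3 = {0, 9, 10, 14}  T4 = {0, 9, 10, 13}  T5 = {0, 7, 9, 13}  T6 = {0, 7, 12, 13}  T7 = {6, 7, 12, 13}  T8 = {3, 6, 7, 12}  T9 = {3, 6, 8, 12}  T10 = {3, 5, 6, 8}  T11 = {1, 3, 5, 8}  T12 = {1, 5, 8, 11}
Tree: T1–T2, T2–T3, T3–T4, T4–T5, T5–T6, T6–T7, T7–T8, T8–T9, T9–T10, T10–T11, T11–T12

Every vertex of G appears in some bag (union = {0, 1, 2, 3, 4, 5, 6, 7, 8, 9, 10, 11, 12, 13, 14}); every edge is covered by a bag; and for each vertex v the set of bags containing v is connected in the bag tree. The decomposition is therefore valid. The largest bag has 4 vertices, so the width is 3.

Yes; width 3.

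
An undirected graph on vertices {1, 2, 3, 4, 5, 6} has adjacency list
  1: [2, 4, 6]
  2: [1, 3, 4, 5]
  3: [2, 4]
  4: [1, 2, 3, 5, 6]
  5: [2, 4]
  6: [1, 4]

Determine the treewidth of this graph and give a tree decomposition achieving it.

Treewidth 2.
Bags: B1 = {2, 4, 5}  B2 = {2, 3, 4}  B3 = {1, 2, 4}  B4 = {1, 4, 6}
Tree: B1–B2, B1–B3, B3–B4

The largest bag has 3 vertices, giving width 2; this decomposition certifies tw(G) ≤ 2. For the lower bound, the 3 vertices {1, 2, 4} are pairwise adjacent, and any tree decomposition puts a clique entirely inside one bag — forcing width ≥ 2. Combining the bounds, tw(G) = 2.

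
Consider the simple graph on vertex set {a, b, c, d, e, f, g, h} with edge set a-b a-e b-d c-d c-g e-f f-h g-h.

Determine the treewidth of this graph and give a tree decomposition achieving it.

Each bag holds 3 vertices, so the decomposition has width 2, which upper-bounds the treewidth. For the lower bound, G contains the cycle c–g–h–f–e–a–b–d–c, so G is not a forest; only forests have treewidth ≤ 1, hence tw(G) ≥ 2. Combining the bounds, tw(G) = 2.

Treewidth 2.
One optimal decomposition is:
Bags: B1 = {c, g, h}  B2 = {c, f, h}  B3 = {c, e, f}  B4 = {a, c, e}  B5 = {a, b, c}  B6 = {b, c, d}
Tree: B1–B2, B2–B3, B3–B4, B4–B5, B5–B6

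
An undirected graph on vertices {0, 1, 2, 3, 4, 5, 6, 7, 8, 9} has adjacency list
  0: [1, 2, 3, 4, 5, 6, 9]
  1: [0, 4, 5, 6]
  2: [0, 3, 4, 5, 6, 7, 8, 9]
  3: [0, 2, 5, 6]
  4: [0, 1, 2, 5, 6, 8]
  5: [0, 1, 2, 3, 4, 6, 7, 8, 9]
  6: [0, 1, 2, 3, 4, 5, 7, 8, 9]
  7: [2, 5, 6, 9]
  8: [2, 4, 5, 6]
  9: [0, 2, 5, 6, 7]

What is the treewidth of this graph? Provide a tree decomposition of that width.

Treewidth 4.
Bags: B1 = {0, 2, 4, 5, 6}  B2 = {0, 1, 4, 5, 6}  B3 = {2, 4, 5, 6, 8}  B4 = {0, 2, 5, 6, 9}  B5 = {0, 2, 3, 5, 6}  B6 = {2, 5, 6, 7, 9}
Tree: B1–B2, B1–B3, B1–B4, B4–B5, B4–B6

The largest bag has 5 vertices, giving width 4; this decomposition certifies tw(G) ≤ 4. Conversely, {0, 1, 4, 5, 6} is a clique of size 5, and the vertices of any clique must share a bag in every tree decomposition; so some bag has ≥ 5 vertices and tw(G) ≥ 4. Hence tw(G) = 4 exactly.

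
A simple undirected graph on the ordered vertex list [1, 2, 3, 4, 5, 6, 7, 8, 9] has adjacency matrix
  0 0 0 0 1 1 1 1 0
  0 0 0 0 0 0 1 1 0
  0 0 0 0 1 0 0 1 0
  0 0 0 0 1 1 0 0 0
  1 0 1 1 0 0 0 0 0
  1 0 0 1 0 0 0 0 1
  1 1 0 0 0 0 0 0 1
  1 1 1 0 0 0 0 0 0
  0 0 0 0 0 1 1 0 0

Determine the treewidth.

3

A width-3 tree decomposition is:
Bags: B1 = {3, 4, 5, 6}  B2 = {1, 3, 5, 6}  B3 = {1, 3, 6, 8}  B4 = {1, 6, 8, 9}  B5 = {1, 7, 8, 9}  B6 = {2, 7, 8, 9}
Tree: B1–B2, B2–B3, B3–B4, B4–B5, B5–B6
The largest bag has 4 vertices, giving width 3; this decomposition certifies tw(G) ≤ 3. For the lower bound: the 4 vertex sets {3,4,5}, {6}, {1}, {2,7,8,9} are disjoint, each induces a connected subgraph, and every pair is joined by at least one edge of G. Contracting each set to a single vertex therefore yields K_{4} as a minor, and since treewidth is minor-monotone, tw(G) ≥ tw(K_{4}) = 3. Combining the bounds, tw(G) = 3.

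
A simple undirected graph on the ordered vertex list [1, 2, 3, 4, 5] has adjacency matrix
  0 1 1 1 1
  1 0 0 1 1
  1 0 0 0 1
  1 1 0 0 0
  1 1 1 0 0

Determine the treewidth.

2

A width-2 tree decomposition is:
Bags: B1 = {1, 2, 5}  B2 = {1, 3, 5}  B3 = {1, 2, 4}
Tree: B1–B2, B1–B3
Every bag has size at most 3, so the width is 3 − 1 = 2 and tw(G) ≤ 2. For the lower bound, the 3 vertices {1, 2, 4} are pairwise adjacent, and any tree decomposition puts a clique entirely inside one bag — forcing width ≥ 2. Combining the bounds, tw(G) = 2.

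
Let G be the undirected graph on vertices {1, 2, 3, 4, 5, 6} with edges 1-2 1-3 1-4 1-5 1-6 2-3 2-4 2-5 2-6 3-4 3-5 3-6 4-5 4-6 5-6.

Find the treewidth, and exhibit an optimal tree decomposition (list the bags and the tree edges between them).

A single bag containing all 6 vertices is trivially a valid decomposition of width 5. Conversely, {1, 2, 3, 4, 5, 6} is a clique of size 6, and the vertices of any clique must share a bag in every tree decomposition; so some bag has ≥ 6 vertices and tw(G) ≥ 5. Therefore the treewidth is 5.

Treewidth 5.
One such decomposition:
Bags: B1 = {1, 2, 3, 4, 5, 6}
Tree: (single bag)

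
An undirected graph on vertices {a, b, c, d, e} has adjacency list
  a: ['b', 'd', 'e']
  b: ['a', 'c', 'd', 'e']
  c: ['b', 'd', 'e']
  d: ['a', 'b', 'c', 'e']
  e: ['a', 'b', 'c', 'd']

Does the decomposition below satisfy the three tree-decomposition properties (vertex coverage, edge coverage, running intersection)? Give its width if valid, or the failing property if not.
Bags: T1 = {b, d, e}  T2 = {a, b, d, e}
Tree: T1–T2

No — vertex c appears in no bag.

A tree decomposition must satisfy three properties: every vertex lies in some bag; for every edge, both endpoints lie together in some bag; and for every vertex, the bags containing it form a connected subtree. Here vertex c appears in no bag, so the decomposition is invalid.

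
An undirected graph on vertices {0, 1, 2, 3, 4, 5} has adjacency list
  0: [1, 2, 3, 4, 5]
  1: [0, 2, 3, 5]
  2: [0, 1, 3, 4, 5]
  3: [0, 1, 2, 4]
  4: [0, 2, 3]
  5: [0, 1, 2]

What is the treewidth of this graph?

A width-3 tree decomposition is:
Bags: B1 = {0, 1, 2, 5}  B2 = {0, 1, 2, 3}  B3 = {0, 2, 3, 4}
Tree: B1–B2, B2–B3
The largest bag has 4 vertices, giving width 3; this decomposition certifies tw(G) ≤ 3. For the lower bound, the 4 vertices {0, 1, 2, 3} are pairwise adjacent, and any tree decomposition puts a clique entirely inside one bag — forcing width ≥ 3. The upper and lower bounds meet at 3, so that is the treewidth.

3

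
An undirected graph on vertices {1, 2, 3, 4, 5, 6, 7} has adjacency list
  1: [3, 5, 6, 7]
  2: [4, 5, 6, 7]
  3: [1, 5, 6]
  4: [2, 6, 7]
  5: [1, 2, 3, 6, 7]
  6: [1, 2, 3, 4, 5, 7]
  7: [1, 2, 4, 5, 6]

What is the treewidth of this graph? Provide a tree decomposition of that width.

The largest bag has 4 vertices, giving width 3; this decomposition certifies tw(G) ≤ 3. On the other hand G contains the 4-clique {2, 4, 6, 7}. A clique must lie in a single bag of any decomposition, so no decomposition can have width below 3. Combining the bounds, tw(G) = 3.

Treewidth 3.
One optimal decomposition is:
Bags: B1 = {2, 5, 6, 7}  B2 = {1, 5, 6, 7}  B3 = {2, 4, 6, 7}  B4 = {1, 3, 5, 6}
Tree: B1–B2, B1–B3, B2–B4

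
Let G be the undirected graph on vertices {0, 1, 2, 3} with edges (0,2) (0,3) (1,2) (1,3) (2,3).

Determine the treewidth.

A width-2 tree decomposition is:
Bags: B1 = {1, 2, 3}  B2 = {0, 2, 3}
Tree: B1–B2
Every bag has size at most 3, so the width is 3 − 1 = 2 and tw(G) ≤ 2. On the other hand G contains the 3-clique {0, 2, 3}. A clique must lie in a single bag of any decomposition, so no decomposition can have width below 2. Hence tw(G) = 2 exactly.

2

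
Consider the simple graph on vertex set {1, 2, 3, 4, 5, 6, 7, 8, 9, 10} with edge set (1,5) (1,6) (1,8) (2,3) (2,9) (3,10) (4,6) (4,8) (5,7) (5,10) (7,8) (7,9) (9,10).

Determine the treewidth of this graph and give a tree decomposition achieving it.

Treewidth 2.
One optimal decomposition is:
Bags: B1 = {2, 3, 9}  B2 = {3, 9, 10}  B3 = {7, 9, 10}  B4 = {5, 7, 10}  B5 = {5, 7, 8}  B6 = {1, 5, 8}  B7 = {1, 4, 8}  B8 = {1, 4, 6}
Tree: B1–B2, B2–B3, B3–B4, B4–B5, B5–B6, B6–B7, B7–B8

Every bag has size at most 3, so the width is 3 − 1 = 2 and tw(G) ≤ 2. The edges 2–3–10–9–2 form a cycle, so G is not a tree and its treewidth is at least 2. Therefore the treewidth is 2.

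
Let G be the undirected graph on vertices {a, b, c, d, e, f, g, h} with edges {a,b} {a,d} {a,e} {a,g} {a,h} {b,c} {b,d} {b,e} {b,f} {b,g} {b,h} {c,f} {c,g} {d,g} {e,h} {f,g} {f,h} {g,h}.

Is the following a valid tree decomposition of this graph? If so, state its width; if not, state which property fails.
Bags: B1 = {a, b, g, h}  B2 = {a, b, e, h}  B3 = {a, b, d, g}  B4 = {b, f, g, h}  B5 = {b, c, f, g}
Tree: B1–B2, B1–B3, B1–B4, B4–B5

Vertex coverage: the bags together contain {a, b, c, d, e, f, g, h}, the full vertex set. Edge coverage: each edge of G has both endpoints in at least one bag. Running intersection: for every vertex, the bags containing it form a connected subtree. All three properties hold, so this is a valid tree decomposition of width max|bag| − 1 = 3, and hence tw(G) ≤ 3.

Yes; width 3.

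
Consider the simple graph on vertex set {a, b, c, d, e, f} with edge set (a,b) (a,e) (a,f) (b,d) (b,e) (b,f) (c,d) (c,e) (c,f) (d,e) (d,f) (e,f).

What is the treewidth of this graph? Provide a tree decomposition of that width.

Treewidth 3.
One such decomposition:
Bags: B1 = {a, b, e, f}  B2 = {b, d, e, f}  B3 = {c, d, e, f}
Tree: B1–B2, B2–B3

The largest bag has 4 vertices, giving width 3; this decomposition certifies tw(G) ≤ 3. Conversely, {c, d, e, f} is a clique of size 4, and the vertices of any clique must share a bag in every tree decomposition; so some bag has ≥ 4 vertices and tw(G) ≥ 3. Combining the bounds, tw(G) = 3.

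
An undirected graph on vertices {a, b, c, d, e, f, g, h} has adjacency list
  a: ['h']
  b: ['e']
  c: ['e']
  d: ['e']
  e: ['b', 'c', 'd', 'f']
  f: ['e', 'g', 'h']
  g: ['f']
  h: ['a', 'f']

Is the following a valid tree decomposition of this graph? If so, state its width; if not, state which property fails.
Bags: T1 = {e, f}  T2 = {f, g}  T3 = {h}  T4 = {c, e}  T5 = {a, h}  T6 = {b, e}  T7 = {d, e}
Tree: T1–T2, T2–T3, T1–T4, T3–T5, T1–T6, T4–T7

No — edge (f,h) lies in no bag.

A tree decomposition must satisfy three properties: every vertex lies in some bag; for every edge, both endpoints lie together in some bag; and for every vertex, the bags containing it form a connected subtree. Here edge (f,h) lies in no bag, so the decomposition is invalid.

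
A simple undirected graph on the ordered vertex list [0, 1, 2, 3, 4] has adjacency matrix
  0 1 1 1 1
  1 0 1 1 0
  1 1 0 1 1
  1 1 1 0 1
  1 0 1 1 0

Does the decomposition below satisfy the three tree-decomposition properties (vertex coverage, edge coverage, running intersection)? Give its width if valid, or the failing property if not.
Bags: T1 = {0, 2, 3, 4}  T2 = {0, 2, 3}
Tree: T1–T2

A tree decomposition must satisfy three properties: every vertex lies in some bag; for every edge, both endpoints lie together in some bag; and for every vertex, the bags containing it form a connected subtree. Here vertex 1 appears in no bag, so the decomposition is invalid.

No — vertex 1 appears in no bag.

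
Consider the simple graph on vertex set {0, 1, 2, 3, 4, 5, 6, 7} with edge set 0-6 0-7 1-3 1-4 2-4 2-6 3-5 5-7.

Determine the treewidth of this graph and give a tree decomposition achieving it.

Treewidth 2.
Bags: B1 = {3, 5, 7}  B2 = {1, 3, 7}  B3 = {1, 4, 7}  B4 = {2, 4, 7}  B5 = {2, 6, 7}  B6 = {0, 6, 7}
Tree: B1–B2, B2–B3, B3–B4, B4–B5, B5–B6

Each bag holds 3 vertices, so the decomposition has width 2, which upper-bounds the treewidth. Since 7–5–3–1–4–2–6–0–7 is a cycle in G, G is not acyclic. Forests are exactly the graphs of treewidth ≤ 1, so tw(G) ≥ 2. The upper and lower bounds meet at 2, so that is the treewidth.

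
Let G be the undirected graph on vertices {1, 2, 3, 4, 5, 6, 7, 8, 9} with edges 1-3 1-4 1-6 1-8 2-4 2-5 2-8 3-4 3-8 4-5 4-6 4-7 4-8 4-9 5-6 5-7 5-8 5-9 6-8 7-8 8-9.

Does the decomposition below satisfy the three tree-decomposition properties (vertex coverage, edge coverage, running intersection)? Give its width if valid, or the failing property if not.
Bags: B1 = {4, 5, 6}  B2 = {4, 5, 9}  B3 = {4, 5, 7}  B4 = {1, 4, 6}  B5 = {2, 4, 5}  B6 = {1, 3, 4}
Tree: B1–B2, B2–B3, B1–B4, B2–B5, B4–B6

A tree decomposition must satisfy three properties: every vertex lies in some bag; for every edge, both endpoints lie together in some bag; and for every vertex, the bags containing it form a connected subtree. Here vertex 8 appears in no bag, so the decomposition is invalid.

No — vertex 8 appears in no bag.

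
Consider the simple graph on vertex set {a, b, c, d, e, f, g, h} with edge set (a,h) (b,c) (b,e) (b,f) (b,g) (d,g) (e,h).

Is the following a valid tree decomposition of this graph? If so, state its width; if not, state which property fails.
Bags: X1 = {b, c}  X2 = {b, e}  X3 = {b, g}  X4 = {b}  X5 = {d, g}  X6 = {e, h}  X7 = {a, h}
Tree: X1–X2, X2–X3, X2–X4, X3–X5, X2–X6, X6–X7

A tree decomposition must satisfy three properties: every vertex lies in some bag; for every edge, both endpoints lie together in some bag; and for every vertex, the bags containing it form a connected subtree. Here vertex f appears in no bag, so the decomposition is invalid.

No — vertex f appears in no bag.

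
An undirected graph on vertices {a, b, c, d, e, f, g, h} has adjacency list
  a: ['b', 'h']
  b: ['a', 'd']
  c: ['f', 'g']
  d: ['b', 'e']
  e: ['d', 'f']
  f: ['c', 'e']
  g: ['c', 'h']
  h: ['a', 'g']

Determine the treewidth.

A width-2 tree decomposition is:
Bags: B1 = {a, b, d}  B2 = {a, d, e}  B3 = {a, e, f}  B4 = {a, c, f}  B5 = {a, c, g}  B6 = {a, g, h}
Tree: B1–B2, B2–B3, B3–B4, B4–B5, B5–B6
Every bag has size at most 3, so the width is 3 − 1 = 2 and tw(G) ≤ 2. The edges a–b–d–e–f–c–g–h–a form a cycle, so G is not a tree and its treewidth is at least 2. Hence tw(G) = 2 exactly.

2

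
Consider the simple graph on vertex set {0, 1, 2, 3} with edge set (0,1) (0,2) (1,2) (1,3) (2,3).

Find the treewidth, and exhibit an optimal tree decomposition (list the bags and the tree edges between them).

Each bag holds 3 vertices, so the decomposition has width 2, which upper-bounds the treewidth. Conversely, {0, 1, 2} is a clique of size 3, and the vertices of any clique must share a bag in every tree decomposition; so some bag has ≥ 3 vertices and tw(G) ≥ 2. Combining the bounds, tw(G) = 2.

Treewidth 2.
Bags: B1 = {0, 1, 2}  B2 = {1, 2, 3}
Tree: B1–B2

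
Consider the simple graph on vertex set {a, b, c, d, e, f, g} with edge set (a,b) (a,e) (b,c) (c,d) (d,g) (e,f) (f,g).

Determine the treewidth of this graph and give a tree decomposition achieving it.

Treewidth 2.
Bags: B1 = {a, e, f}  B2 = {a, b, f}  B3 = {b, c, f}  B4 = {c, d, f}  B5 = {d, f, g}
Tree: B1–B2, B2–B3, B3–B4, B4–B5

Every bag has size at most 3, so the width is 3 − 1 = 2 and tw(G) ≤ 2. The edges f–e–a–b–c–d–g–f form a cycle, so G is not a tree and its treewidth is at least 2. The upper and lower bounds meet at 2, so that is the treewidth.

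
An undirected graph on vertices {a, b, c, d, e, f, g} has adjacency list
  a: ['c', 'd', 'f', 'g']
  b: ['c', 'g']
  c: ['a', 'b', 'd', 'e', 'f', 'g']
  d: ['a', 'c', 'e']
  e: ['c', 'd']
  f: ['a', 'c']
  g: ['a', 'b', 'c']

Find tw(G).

2

A width-2 tree decomposition is:
Bags: B1 = {a, c, d}  B2 = {a, c, g}  B3 = {b, c, g}  B4 = {a, c, f}  B5 = {c, d, e}
Tree: B1–B2, B2–B3, B1–B4, B1–B5
The largest bag has 3 vertices, giving width 2; this decomposition certifies tw(G) ≤ 2. Conversely, {c, d, e} is a clique of size 3, and the vertices of any clique must share a bag in every tree decomposition; so some bag has ≥ 3 vertices and tw(G) ≥ 2. Combining the bounds, tw(G) = 2.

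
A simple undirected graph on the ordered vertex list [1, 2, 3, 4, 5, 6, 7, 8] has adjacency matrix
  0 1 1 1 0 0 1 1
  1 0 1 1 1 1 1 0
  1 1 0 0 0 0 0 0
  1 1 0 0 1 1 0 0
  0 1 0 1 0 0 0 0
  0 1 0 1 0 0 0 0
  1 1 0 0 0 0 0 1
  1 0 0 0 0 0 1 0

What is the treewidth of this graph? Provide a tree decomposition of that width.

Every bag has size at most 3, so the width is 3 − 1 = 2 and tw(G) ≤ 2. Conversely, {1, 7, 8} is a clique of size 3, and the vertices of any clique must share a bag in every tree decomposition; so some bag has ≥ 3 vertices and tw(G) ≥ 2. Combining the bounds, tw(G) = 2.

Treewidth 2.
One optimal decomposition is:
Bags: B1 = {1, 2, 4}  B2 = {1, 2, 7}  B3 = {2, 4, 5}  B4 = {1, 7, 8}  B5 = {2, 4, 6}  B6 = {1, 2, 3}
Tree: B1–B2, B1–B3, B2–B4, B1–B5, B1–B6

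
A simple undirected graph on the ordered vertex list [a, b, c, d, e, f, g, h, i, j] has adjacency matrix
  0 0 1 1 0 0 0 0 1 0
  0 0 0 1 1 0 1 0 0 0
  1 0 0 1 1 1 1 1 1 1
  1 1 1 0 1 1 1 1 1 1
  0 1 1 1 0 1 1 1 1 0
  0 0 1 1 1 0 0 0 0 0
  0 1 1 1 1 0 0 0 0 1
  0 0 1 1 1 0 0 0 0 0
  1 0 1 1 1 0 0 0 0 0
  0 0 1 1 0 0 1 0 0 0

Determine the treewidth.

A width-3 tree decomposition is:
Bags: B1 = {c, d, e, g}  B2 = {c, d, e, f}  B3 = {b, d, e, g}  B4 = {c, d, e, i}  B5 = {c, d, e, h}  B6 = {a, c, d, i}  B7 = {c, d, g, j}
Tree: B1–B2, B1–B3, B2–B4, B4–B5, B4–B6, B1–B7
Each bag holds 4 vertices, so the decomposition has width 3, which upper-bounds the treewidth. Conversely, {c, d, g, j} is a clique of size 4, and the vertices of any clique must share a bag in every tree decomposition; so some bag has ≥ 4 vertices and tw(G) ≥ 3. Hence tw(G) = 3 exactly.

3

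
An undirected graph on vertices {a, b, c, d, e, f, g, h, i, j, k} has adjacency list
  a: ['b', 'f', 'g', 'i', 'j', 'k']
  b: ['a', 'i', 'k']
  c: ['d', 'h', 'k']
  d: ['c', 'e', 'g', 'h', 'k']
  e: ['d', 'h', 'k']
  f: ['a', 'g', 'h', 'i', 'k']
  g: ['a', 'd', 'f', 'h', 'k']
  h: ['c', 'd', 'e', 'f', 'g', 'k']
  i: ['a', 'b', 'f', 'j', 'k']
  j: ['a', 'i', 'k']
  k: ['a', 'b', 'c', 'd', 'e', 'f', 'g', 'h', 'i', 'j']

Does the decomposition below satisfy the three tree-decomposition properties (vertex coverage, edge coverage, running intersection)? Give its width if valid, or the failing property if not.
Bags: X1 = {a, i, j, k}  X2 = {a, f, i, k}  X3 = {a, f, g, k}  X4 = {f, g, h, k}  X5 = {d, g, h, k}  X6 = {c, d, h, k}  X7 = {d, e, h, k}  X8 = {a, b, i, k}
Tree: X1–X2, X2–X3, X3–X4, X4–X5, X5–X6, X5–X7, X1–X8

Yes; width 3.

Every vertex of G appears in some bag (union = {a, b, c, d, e, f, g, h, i, j, k}); every edge is covered by a bag; and for each vertex v the set of bags containing v is connected in the bag tree. The decomposition is therefore valid. The largest bag has 4 vertices, so the width is 3.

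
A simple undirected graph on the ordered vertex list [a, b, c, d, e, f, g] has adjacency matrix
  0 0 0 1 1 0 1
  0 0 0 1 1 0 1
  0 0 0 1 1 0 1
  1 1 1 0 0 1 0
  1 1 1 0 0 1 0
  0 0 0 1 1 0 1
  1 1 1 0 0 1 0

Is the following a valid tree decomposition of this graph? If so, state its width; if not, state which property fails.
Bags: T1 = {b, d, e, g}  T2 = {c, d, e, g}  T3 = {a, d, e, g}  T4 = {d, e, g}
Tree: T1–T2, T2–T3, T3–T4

A tree decomposition must satisfy three properties: every vertex lies in some bag; for every edge, both endpoints lie together in some bag; and for every vertex, the bags containing it form a connected subtree. Here vertex f appears in no bag, so the decomposition is invalid.

No — vertex f appears in no bag.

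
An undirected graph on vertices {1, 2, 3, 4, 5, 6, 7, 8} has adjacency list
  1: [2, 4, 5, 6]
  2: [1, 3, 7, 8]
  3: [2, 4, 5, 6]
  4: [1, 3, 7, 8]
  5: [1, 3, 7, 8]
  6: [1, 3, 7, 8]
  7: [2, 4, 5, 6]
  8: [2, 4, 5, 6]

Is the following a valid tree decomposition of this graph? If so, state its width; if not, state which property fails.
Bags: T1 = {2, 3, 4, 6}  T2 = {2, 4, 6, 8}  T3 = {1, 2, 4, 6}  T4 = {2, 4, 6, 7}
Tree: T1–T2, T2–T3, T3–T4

No — vertex 5 appears in no bag.

A tree decomposition must satisfy three properties: every vertex lies in some bag; for every edge, both endpoints lie together in some bag; and for every vertex, the bags containing it form a connected subtree. Here vertex 5 appears in no bag, so the decomposition is invalid.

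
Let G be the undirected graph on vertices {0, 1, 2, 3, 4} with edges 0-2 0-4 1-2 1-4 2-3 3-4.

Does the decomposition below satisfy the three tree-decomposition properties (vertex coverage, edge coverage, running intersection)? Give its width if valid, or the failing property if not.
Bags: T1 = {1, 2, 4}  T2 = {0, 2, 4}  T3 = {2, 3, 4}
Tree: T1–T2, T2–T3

Yes; width 2.

Vertex coverage: the bags together contain {0, 1, 2, 3, 4}, the full vertex set. Edge coverage: each edge of G has both endpoints in at least one bag. Running intersection: for every vertex, the bags containing it form a connected subtree. All three properties hold, so this is a valid tree decomposition of width max|bag| − 1 = 2, and hence tw(G) ≤ 2.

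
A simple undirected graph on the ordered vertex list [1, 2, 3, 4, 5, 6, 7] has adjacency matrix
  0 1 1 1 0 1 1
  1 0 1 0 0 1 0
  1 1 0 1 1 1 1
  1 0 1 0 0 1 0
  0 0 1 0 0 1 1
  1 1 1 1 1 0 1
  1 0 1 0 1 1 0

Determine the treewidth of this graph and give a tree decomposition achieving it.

Treewidth 3.
One such decomposition:
Bags: B1 = {1, 2, 3, 6}  B2 = {1, 3, 6, 7}  B3 = {3, 5, 6, 7}  B4 = {1, 3, 4, 6}
Tree: B1–B2, B2–B3, B1–B4

Every bag has size at most 4, so the width is 4 − 1 = 3 and tw(G) ≤ 3. Conversely, {1, 2, 3, 6} is a clique of size 4, and the vertices of any clique must share a bag in every tree decomposition; so some bag has ≥ 4 vertices and tw(G) ≥ 3. Hence tw(G) = 3 exactly.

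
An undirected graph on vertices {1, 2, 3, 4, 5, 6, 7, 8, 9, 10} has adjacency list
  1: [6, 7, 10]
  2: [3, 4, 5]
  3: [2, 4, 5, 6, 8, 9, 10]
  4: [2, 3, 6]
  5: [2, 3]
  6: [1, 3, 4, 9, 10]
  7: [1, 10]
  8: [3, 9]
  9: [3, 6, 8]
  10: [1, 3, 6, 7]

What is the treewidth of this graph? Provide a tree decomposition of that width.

The largest bag has 3 vertices, giving width 2; this decomposition certifies tw(G) ≤ 2. For the lower bound, the 3 vertices {1, 6, 10} are pairwise adjacent, and any tree decomposition puts a clique entirely inside one bag — forcing width ≥ 2. Combining the bounds, tw(G) = 2.

Treewidth 2.
One such decomposition:
Bags: B1 = {3, 4, 6}  B2 = {3, 6, 9}  B3 = {3, 6, 10}  B4 = {1, 6, 10}  B5 = {2, 3, 4}  B6 = {1, 7, 10}  B7 = {2, 3, 5}  B8 = {3, 8, 9}
Tree: B1–B2, B1–B3, B3–B4, B1–B5, B4–B6, B5–B7, B2–B8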